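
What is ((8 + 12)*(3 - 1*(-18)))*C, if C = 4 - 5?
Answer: -420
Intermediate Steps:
C = -1
((8 + 12)*(3 - 1*(-18)))*C = ((8 + 12)*(3 - 1*(-18)))*(-1) = (20*(3 + 18))*(-1) = (20*21)*(-1) = 420*(-1) = -420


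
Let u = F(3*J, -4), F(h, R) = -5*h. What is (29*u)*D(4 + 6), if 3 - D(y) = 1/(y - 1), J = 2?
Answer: -7540/3 ≈ -2513.3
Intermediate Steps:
D(y) = 3 - 1/(-1 + y) (D(y) = 3 - 1/(y - 1) = 3 - 1/(-1 + y))
u = -30 (u = -15*2 = -5*6 = -30)
(29*u)*D(4 + 6) = (29*(-30))*((-4 + 3*(4 + 6))/(-1 + (4 + 6))) = -870*(-4 + 3*10)/(-1 + 10) = -870*(-4 + 30)/9 = -290*26/3 = -870*26/9 = -7540/3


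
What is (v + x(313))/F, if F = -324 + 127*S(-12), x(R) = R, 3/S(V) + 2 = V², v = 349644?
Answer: -49693894/45627 ≈ -1089.1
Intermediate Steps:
S(V) = 3/(-2 + V²)
F = -45627/142 (F = -324 + 127*(3/(-2 + (-12)²)) = -324 + 127*(3/(-2 + 144)) = -324 + 127*(3/142) = -324 + 381/142 = -45627/142 ≈ -321.32)
(v + x(313))/F = (349644 + 313)/(-45627/142) = 349957*(-142/45627) = -49693894/45627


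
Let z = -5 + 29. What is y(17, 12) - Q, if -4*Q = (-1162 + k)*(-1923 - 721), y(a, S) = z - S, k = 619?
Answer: 358935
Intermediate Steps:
z = 24
y(a, S) = 24 - S
Q = -358923 (Q = -(-1162 + 619)*(-1923 - 721)/4 = -(-543)*(-2644)/4 = -1/4*1435692 = -358923)
y(17, 12) - Q = (24 - 1*12) - 1*(-358923) = (24 - 12) + 358923 = 12 + 358923 = 358935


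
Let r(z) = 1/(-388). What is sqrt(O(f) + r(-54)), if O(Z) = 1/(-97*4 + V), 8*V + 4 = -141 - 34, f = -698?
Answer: I*sqrt(41509113)/90986 ≈ 0.07081*I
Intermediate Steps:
V = -179/8 (V = -1/2 + (-141 - 34)/8 = -1/2 + (1/8)*(-175) = -1/2 - 175/8 = -179/8 ≈ -22.375)
r(z) = -1/388
O(Z) = -8/3283 (O(Z) = 1/(-97*4 - 179/8) = 1/(-388 - 179/8) = 1/(-3283/8) = -8/3283)
sqrt(O(f) + r(-54)) = sqrt(-8/3283 - 1/388) = sqrt(-6387/1273804) = I*sqrt(41509113)/90986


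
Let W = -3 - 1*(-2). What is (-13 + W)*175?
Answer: -2450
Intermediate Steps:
W = -1 (W = -3 + 2 = -1)
(-13 + W)*175 = (-13 - 1)*175 = -14*175 = -2450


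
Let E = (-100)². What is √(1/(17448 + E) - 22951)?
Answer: I*√4322778980514/13724 ≈ 151.5*I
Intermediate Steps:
E = 10000
√(1/(17448 + E) - 22951) = √(1/(17448 + 10000) - 22951) = √(1/27448 - 22951) = √(-629959047/27448) = I*√4322778980514/13724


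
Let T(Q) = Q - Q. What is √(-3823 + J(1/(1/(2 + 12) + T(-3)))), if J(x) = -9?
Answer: 2*I*√958 ≈ 61.903*I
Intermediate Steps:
T(Q) = 0
√(-3823 + J(1/(1/(2 + 12) + T(-3)))) = √(-3823 - 9) = √(-3832) = 2*I*√958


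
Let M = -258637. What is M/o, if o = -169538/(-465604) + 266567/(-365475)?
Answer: 22005692294175150/31076380459 ≈ 7.0812e+5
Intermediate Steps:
o = -31076380459/85083310950 (o = -169538*(-1/465604) + 266567*(-1/365475) = 84769/232802 - 266567/365475 = -31076380459/85083310950 ≈ -0.36525)
M/o = -258637/(-31076380459/85083310950) = -258637*(-85083310950/31076380459) = 22005692294175150/31076380459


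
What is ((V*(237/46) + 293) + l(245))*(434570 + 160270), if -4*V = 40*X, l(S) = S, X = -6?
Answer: 11589862560/23 ≈ 5.0391e+8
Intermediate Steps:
V = 60 (V = -10*(-6) = -¼*(-240) = 60)
((V*(237/46) + 293) + l(245))*(434570 + 160270) = ((60*(237/46) + 293) + 245)*(434570 + 160270) = ((60*(237*(1/46)) + 293) + 245)*594840 = ((60*(237/46) + 293) + 245)*594840 = ((7110/23 + 293) + 245)*594840 = (13849/23 + 245)*594840 = (19484/23)*594840 = 11589862560/23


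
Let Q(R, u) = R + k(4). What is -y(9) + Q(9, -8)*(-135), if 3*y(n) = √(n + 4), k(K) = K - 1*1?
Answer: -1620 - √13/3 ≈ -1621.2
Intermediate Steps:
k(K) = -1 + K (k(K) = K - 1 = -1 + K)
Q(R, u) = 3 + R (Q(R, u) = R + (-1 + 4) = R + 3 = 3 + R)
y(n) = √(4 + n)/3 (y(n) = √(n + 4)/3 = √(4 + n)/3)
-y(9) + Q(9, -8)*(-135) = -√(4 + 9)/3 + (3 + 9)*(-135) = -√13/3 + 12*(-135) = -√13/3 - 1620 = -1620 - √13/3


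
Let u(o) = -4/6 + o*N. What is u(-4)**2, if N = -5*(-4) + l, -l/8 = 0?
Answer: 58564/9 ≈ 6507.1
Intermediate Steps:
l = 0 (l = -8*0 = 0)
N = 20 (N = -5*(-4) + 0 = 20 + 0 = 20)
u(o) = -2/3 + 20*o (u(o) = -4/6 + o*20 = -4*1/6 + 20*o = -2/3 + 20*o)
u(-4)**2 = (-2/3 + 20*(-4))**2 = (-2/3 - 80)**2 = (-242/3)**2 = 58564/9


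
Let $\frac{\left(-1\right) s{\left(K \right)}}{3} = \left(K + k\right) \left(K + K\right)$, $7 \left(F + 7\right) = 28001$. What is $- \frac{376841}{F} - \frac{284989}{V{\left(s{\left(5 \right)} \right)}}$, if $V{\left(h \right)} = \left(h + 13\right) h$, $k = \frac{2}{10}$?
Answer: $- \frac{16702998931}{155888304} \approx -107.15$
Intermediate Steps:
$k = \frac{1}{5}$ ($k = 2 \cdot \frac{1}{10} = \frac{1}{5} \approx 0.2$)
$F = \frac{27952}{7}$ ($F = -7 + \frac{1}{7} \cdot 28001 = -7 + \frac{28001}{7} = \frac{27952}{7} \approx 3993.1$)
$s{\left(K \right)} = - 6 K \left(\frac{1}{5} + K\right)$ ($s{\left(K \right)} = - 3 \left(K + \frac{1}{5}\right) \left(K + K\right) = - 3 \left(\frac{1}{5} + K\right) 2 K = - 3 \cdot 2 K \left(\frac{1}{5} + K\right) = - 6 K \left(\frac{1}{5} + K\right)$)
$V{\left(h \right)} = h \left(13 + h\right)$ ($V{\left(h \right)} = \left(13 + h\right) h = h \left(13 + h\right)$)
$- \frac{376841}{F} - \frac{284989}{V{\left(s{\left(5 \right)} \right)}} = - \frac{376841}{\frac{27952}{7}} - \frac{284989}{\left(- \frac{6}{5}\right) 5 \left(1 + 5 \cdot 5\right) \left(13 - 6 \left(1 + 5 \cdot 5\right)\right)} = \left(-376841\right) \frac{7}{27952} - \frac{284989}{\left(- \frac{6}{5}\right) 5 \left(1 + 25\right) \left(13 - 6 \left(1 + 25\right)\right)} = - \frac{2637887}{27952} - \frac{284989}{\left(- \frac{6}{5}\right) 5 \cdot 26 \left(13 - 6 \cdot 26\right)} = - \frac{2637887}{27952} - \frac{284989}{\left(-156\right) \left(13 - 156\right)} = - \frac{2637887}{27952} - \frac{284989}{\left(-156\right) \left(-143\right)} = - \frac{2637887}{27952} - \frac{284989}{22308} = - \frac{16702998931}{155888304}$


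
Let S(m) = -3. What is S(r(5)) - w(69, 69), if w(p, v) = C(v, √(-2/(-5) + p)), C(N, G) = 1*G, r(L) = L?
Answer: -3 - √1735/5 ≈ -11.331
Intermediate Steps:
C(N, G) = G
w(p, v) = √(⅖ + p) (w(p, v) = √(-2/(-5) + p) = √(-2*(-⅕) + p) = √(⅖ + p))
S(r(5)) - w(69, 69) = -3 - √(10 + 25*69)/5 = -3 - √(10 + 1725)/5 = -3 - √1735/5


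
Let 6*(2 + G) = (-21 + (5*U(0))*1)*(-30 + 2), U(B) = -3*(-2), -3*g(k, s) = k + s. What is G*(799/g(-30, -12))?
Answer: -17578/7 ≈ -2511.1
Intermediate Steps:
g(k, s) = -k/3 - s/3 (g(k, s) = -(k + s)/3 = -k/3 - s/3)
U(B) = 6
G = -44 (G = -2 + ((-21 + (5*6)*1)*(-30 + 2))/6 = -2 + ((-21 + 30*1)*(-28))/6 = -2 + ((-21 + 30)*(-28))/6 = -2 + (9*(-28))/6 = -2 + (⅙)*(-252) = -2 - 42 = -44)
G*(799/g(-30, -12)) = -35156/(-⅓*(-30) - ⅓*(-12)) = -35156/(10 + 4) = -35156/14 = -44*799/14 = -17578/7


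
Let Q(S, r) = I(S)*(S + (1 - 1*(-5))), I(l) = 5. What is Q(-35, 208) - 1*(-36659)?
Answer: 36514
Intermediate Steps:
Q(S, r) = 30 + 5*S (Q(S, r) = 5*(S + (1 - 1*(-5))) = 5*(S + (1 + 5)) = 5*(S + 6) = 5*(6 + S) = 30 + 5*S)
Q(-35, 208) - 1*(-36659) = (30 + 5*(-35)) - 1*(-36659) = (30 - 175) + 36659 = -145 + 36659 = 36514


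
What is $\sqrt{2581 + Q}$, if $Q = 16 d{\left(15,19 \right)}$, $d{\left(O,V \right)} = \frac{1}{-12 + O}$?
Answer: $\frac{\sqrt{23277}}{3} \approx 50.856$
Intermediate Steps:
$Q = \frac{16}{3}$ ($Q = \frac{16}{-12 + 15} = \frac{16}{3} \approx 5.3333$)
$\sqrt{2581 + Q} = \sqrt{2581 + \frac{16}{3}} = \sqrt{\frac{7759}{3}} = \frac{\sqrt{23277}}{3}$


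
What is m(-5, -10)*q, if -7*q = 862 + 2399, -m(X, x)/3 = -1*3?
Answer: -29349/7 ≈ -4192.7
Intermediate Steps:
m(X, x) = 9 (m(X, x) = -(-3)*3 = -3*(-3) = 9)
q = -3261/7 (q = -(862 + 2399)/7 = -⅐*3261 = -3261/7 ≈ -465.86)
m(-5, -10)*q = 9*(-3261/7) = -29349/7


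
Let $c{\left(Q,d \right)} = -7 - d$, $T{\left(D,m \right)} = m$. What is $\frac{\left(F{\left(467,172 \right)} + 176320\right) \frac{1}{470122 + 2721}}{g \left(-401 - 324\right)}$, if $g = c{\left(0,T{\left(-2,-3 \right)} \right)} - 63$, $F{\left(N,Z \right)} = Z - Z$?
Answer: $\frac{1216}{158402405} \approx 7.6766 \cdot 10^{-6}$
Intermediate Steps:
$F{\left(N,Z \right)} = 0$
$g = -67$ ($g = \left(-7 - -3\right) - 63 = \left(-7 + 3\right) - 63 = -4 - 63 = -67$)
$\frac{\left(F{\left(467,172 \right)} + 176320\right) \frac{1}{470122 + 2721}}{g \left(-401 - 324\right)} = \frac{\left(0 + 176320\right) \frac{1}{470122 + 2721}}{\left(-67\right) \left(-401 - 324\right)} = \frac{176320 \cdot \frac{1}{472843}}{\left(-67\right) \left(-725\right)} = \frac{176320 \cdot \frac{1}{472843}}{48575} = \frac{176320}{472843} \cdot \frac{1}{48575} = \frac{1216}{158402405}$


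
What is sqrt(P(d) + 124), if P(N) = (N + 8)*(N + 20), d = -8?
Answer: 2*sqrt(31) ≈ 11.136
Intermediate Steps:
P(N) = (8 + N)*(20 + N)
sqrt(P(d) + 124) = sqrt((160 + (-8)**2 + 28*(-8)) + 124) = sqrt((160 + 64 - 224) + 124) = sqrt(0 + 124) = sqrt(124) = 2*sqrt(31)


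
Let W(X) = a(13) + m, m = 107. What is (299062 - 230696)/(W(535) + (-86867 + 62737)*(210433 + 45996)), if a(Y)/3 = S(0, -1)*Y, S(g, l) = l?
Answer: -34183/3093815851 ≈ -1.1049e-5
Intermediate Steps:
a(Y) = -3*Y (a(Y) = 3*(-Y) = -3*Y)
W(X) = 68 (W(X) = -3*13 + 107 = -39 + 107 = 68)
(299062 - 230696)/(W(535) + (-86867 + 62737)*(210433 + 45996)) = (299062 - 230696)/(68 + (-86867 + 62737)*(210433 + 45996)) = 68366/(68 - 24130*256429) = 68366/(68 - 6187631770) = 68366/(-6187631702) = 68366*(-1/6187631702) = -34183/3093815851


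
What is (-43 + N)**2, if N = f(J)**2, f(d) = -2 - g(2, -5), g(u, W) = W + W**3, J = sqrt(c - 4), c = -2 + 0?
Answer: 267028281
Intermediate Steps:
c = -2
J = I*sqrt(6) (J = sqrt(-2 - 4) = sqrt(-6) = I*sqrt(6) ≈ 2.4495*I)
f(d) = 128 (f(d) = -2 - (-5 + (-5)**3) = -2 - (-5 - 125) = -2 - 1*(-130) = -2 + 130 = 128)
N = 16384 (N = 128**2 = 16384)
(-43 + N)**2 = (-43 + 16384)**2 = 16341**2 = 267028281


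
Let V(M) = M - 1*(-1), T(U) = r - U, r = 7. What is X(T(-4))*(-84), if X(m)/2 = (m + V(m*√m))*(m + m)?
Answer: -44352 - 40656*√11 ≈ -1.7919e+5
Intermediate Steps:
T(U) = 7 - U
V(M) = 1 + M (V(M) = M + 1 = 1 + M)
X(m) = 4*m*(1 + m + m^(3/2)) (X(m) = 2*((m + (1 + m*√m))*(m + m)) = 2*((m + (1 + m^(3/2)))*(2*m)) = 2*((1 + m + m^(3/2))*(2*m)) = 2*(2*m*(1 + m + m^(3/2))) = 4*m*(1 + m + m^(3/2)))
X(T(-4))*(-84) = (4*(7 - 1*(-4))*(1 + (7 - 1*(-4)) + (7 - 1*(-4))^(3/2)))*(-84) = (4*(7 + 4)*(1 + (7 + 4) + (7 + 4)^(3/2)))*(-84) = (4*11*(1 + 11 + 11^(3/2)))*(-84) = (4*11*(1 + 11 + 11*√11))*(-84) = (4*11*(12 + 11*√11))*(-84) = (528 + 484*√11)*(-84) = -44352 - 40656*√11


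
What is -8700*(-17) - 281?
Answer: 147619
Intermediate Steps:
-8700*(-17) - 281 = -435*(-340) - 281 = 147900 - 281 = 147619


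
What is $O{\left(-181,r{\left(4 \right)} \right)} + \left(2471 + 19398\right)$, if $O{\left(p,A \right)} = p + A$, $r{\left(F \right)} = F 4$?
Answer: $21704$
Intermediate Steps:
$r{\left(F \right)} = 4 F$
$O{\left(p,A \right)} = A + p$
$O{\left(-181,r{\left(4 \right)} \right)} + \left(2471 + 19398\right) = \left(4 \cdot 4 - 181\right) + \left(2471 + 19398\right) = \left(16 - 181\right) + 21869 = -165 + 21869 = 21704$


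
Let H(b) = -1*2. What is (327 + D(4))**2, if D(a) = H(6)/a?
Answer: 426409/4 ≈ 1.0660e+5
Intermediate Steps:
H(b) = -2
D(a) = -2/a
(327 + D(4))**2 = (327 - 2/4)**2 = (327 - 2*1/4)**2 = (327 - 1/2)**2 = (653/2)**2 = 426409/4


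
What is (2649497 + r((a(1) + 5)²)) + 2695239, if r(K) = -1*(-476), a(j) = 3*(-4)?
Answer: 5345212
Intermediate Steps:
a(j) = -12
r(K) = 476
(2649497 + r((a(1) + 5)²)) + 2695239 = (2649497 + 476) + 2695239 = 2649973 + 2695239 = 5345212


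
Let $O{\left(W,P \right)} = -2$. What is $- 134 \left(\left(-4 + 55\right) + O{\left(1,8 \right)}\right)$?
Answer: $-6566$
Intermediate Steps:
$- 134 \left(\left(-4 + 55\right) + O{\left(1,8 \right)}\right) = - 134 \left(\left(-4 + 55\right) - 2\right) = - 134 \left(51 - 2\right) = \left(-134\right) 49 = -6566$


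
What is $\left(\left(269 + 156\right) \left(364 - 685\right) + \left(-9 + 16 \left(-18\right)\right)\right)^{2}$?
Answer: $18692905284$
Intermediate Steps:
$\left(\left(269 + 156\right) \left(364 - 685\right) + \left(-9 + 16 \left(-18\right)\right)\right)^{2} = \left(425 \left(-321\right) - 297\right)^{2} = \left(-136425 - 297\right)^{2} = \left(-136722\right)^{2} = 18692905284$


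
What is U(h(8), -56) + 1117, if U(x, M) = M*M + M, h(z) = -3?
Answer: 4197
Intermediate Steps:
U(x, M) = M + M**2 (U(x, M) = M**2 + M = M + M**2)
U(h(8), -56) + 1117 = -56*(1 - 56) + 1117 = -56*(-55) + 1117 = 3080 + 1117 = 4197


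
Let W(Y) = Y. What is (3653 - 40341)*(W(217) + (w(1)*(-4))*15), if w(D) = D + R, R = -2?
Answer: -10162576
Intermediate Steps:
w(D) = -2 + D (w(D) = D - 2 = -2 + D)
(3653 - 40341)*(W(217) + (w(1)*(-4))*15) = (3653 - 40341)*(217 + ((-2 + 1)*(-4))*15) = -36688*(217 - 1*(-4)*15) = -36688*(217 + 4*15) = -36688*(217 + 60) = -36688*277 = -10162576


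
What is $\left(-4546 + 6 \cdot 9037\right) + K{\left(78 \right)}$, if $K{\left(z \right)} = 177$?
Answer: $49853$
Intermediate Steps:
$\left(-4546 + 6 \cdot 9037\right) + K{\left(78 \right)} = \left(-4546 + 6 \cdot 9037\right) + 177 = \left(-4546 + 54222\right) + 177 = 49676 + 177 = 49853$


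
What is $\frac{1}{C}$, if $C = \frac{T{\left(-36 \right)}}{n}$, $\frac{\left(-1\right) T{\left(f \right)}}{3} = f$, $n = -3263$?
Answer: $- \frac{3263}{108} \approx -30.213$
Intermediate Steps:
$T{\left(f \right)} = - 3 f$
$C = - \frac{108}{3263}$ ($C = \frac{\left(-3\right) \left(-36\right)}{-3263} = 108 \left(- \frac{1}{3263}\right) = - \frac{108}{3263} \approx -0.033098$)
$\frac{1}{C} = \frac{1}{- \frac{108}{3263}} = - \frac{3263}{108}$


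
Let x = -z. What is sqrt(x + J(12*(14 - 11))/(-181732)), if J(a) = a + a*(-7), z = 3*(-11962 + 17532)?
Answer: 4*I*sqrt(2155754324238)/45433 ≈ 129.27*I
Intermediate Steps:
z = 16710 (z = 3*5570 = 16710)
J(a) = -6*a (J(a) = a - 7*a = -6*a)
x = -16710 (x = -1*16710 = -16710)
sqrt(x + J(12*(14 - 11))/(-181732)) = sqrt(-16710 - 72*(14 - 11)/(-181732)) = sqrt(-16710 - 72*3*(-1/181732)) = sqrt(-16710 - 6*36*(-1/181732)) = sqrt(-16710 - 216*(-1/181732)) = sqrt(-16710 + 54/45433) = sqrt(-759185376/45433) = 4*I*sqrt(2155754324238)/45433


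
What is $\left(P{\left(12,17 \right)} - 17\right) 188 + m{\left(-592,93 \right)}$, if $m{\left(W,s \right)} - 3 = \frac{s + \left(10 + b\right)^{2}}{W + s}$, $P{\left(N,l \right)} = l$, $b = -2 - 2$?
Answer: $\frac{1368}{499} \approx 2.7415$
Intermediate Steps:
$b = -4$
$m{\left(W,s \right)} = 3 + \frac{36 + s}{W + s}$ ($m{\left(W,s \right)} = 3 + \frac{s + \left(10 - 4\right)^{2}}{W + s} = 3 + \frac{s + 6^{2}}{W + s} = 3 + \frac{s + 36}{W + s} = 3 + \frac{36 + s}{W + s}$)
$\left(P{\left(12,17 \right)} - 17\right) 188 + m{\left(-592,93 \right)} = \left(17 - 17\right) 188 + \frac{36 + 3 \left(-592\right) + 4 \cdot 93}{-592 + 93} = 0 \cdot 188 + \frac{36 - 1776 + 372}{-499} = 0 - - \frac{1368}{499} = 0 + \frac{1368}{499} = \frac{1368}{499}$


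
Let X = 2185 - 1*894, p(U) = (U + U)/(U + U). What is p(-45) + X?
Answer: 1292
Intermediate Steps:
p(U) = 1 (p(U) = (2*U)/((2*U)) = (2*U)*(1/(2*U)) = 1)
X = 1291 (X = 2185 - 894 = 1291)
p(-45) + X = 1 + 1291 = 1292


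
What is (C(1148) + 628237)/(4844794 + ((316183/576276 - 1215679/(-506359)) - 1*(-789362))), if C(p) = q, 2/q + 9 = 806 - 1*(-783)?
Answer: 72411855085774658202/649404445390316420975 ≈ 0.11151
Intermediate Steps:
q = 1/790 (q = 2/(-9 + (806 - 1*(-783))) = 2/(-9 + (806 + 783)) = 2/(-9 + 1589) = 2/1580 = 2*(1/1580) = 1/790 ≈ 0.0012658)
C(p) = 1/790
(C(1148) + 628237)/(4844794 + ((316183/576276 - 1215679/(-506359)) - 1*(-789362))) = (1/790 + 628237)/(4844794 + ((316183/576276 - 1215679/(-506359)) - 1*(-789362))) = 496307231/(790*(4844794 + ((316183*(1/576276) - 1215679*(-1/506359)) + 789362))) = 496307231/(790*(4844794 + ((316183/576276 + 1215679/506359) + 789362))) = 496307231/(790*(4844794 + (860668739101/291802539084 + 789362))) = 496307231/(790*(4844794 + 230338696525163509/291802539084)) = 496307231/(790*(1644061887064092205/291802539084)) = (496307231/790)*(291802539084/1644061887064092205) = 72411855085774658202/649404445390316420975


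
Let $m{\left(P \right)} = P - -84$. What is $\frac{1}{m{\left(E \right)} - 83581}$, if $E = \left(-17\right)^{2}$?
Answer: $- \frac{1}{83208} \approx -1.2018 \cdot 10^{-5}$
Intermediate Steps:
$E = 289$
$m{\left(P \right)} = 84 + P$ ($m{\left(P \right)} = P + 84 = 84 + P$)
$\frac{1}{m{\left(E \right)} - 83581} = \frac{1}{\left(84 + 289\right) - 83581} = \frac{1}{373 - 83581} = \frac{1}{-83208} = - \frac{1}{83208}$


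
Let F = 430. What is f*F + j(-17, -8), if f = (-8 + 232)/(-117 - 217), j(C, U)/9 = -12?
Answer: -66196/167 ≈ -396.38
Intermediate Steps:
j(C, U) = -108 (j(C, U) = 9*(-12) = -108)
f = -112/167 (f = 224/(-334) = 224*(-1/334) = -112/167 ≈ -0.67066)
f*F + j(-17, -8) = -112/167*430 - 108 = -48160/167 - 108 = -66196/167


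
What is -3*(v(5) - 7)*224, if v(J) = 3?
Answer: 2688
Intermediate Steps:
-3*(v(5) - 7)*224 = -3*(3 - 7)*224 = -3*(-4)*224 = 12*224 = 2688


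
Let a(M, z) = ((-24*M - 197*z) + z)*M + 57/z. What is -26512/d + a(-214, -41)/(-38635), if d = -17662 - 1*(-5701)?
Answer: 284868575941/3789328527 ≈ 75.177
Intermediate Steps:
a(M, z) = 57/z + M*(-196*z - 24*M) (a(M, z) = ((-197*z - 24*M) + z)*M + 57/z = (-196*z - 24*M)*M + 57/z = M*(-196*z - 24*M) + 57/z = 57/z + M*(-196*z - 24*M))
d = -11961 (d = -17662 + 5701 = -11961)
-26512/d + a(-214, -41)/(-38635) = -26512/(-11961) + (-24*(-214)**2 + 57/(-41) - 196*(-214)*(-41))/(-38635) = -26512*(-1/11961) + (-24*45796 + 57*(-1/41) - 1719704)*(-1/38635) = 26512/11961 + (-1099104 - 57/41 - 1719704)*(-1/38635) = 26512/11961 - 115571185/41*(-1/38635) = 26512/11961 + 23114237/316807 = 284868575941/3789328527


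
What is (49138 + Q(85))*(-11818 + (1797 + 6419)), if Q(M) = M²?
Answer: -203019526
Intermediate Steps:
(49138 + Q(85))*(-11818 + (1797 + 6419)) = (49138 + 85²)*(-11818 + (1797 + 6419)) = (49138 + 7225)*(-11818 + 8216) = 56363*(-3602) = -203019526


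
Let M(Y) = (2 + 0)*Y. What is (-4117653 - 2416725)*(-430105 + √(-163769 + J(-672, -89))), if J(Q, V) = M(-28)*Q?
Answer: 2810468649690 - 6534378*I*√126137 ≈ 2.8105e+12 - 2.3207e+9*I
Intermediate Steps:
M(Y) = 2*Y
J(Q, V) = -56*Q (J(Q, V) = (2*(-28))*Q = -56*Q)
(-4117653 - 2416725)*(-430105 + √(-163769 + J(-672, -89))) = (-4117653 - 2416725)*(-430105 + √(-163769 - 56*(-672))) = -6534378*(-430105 + √(-163769 + 37632)) = -6534378*(-430105 + √(-126137)) = -6534378*(-430105 + I*√126137) = 2810468649690 - 6534378*I*√126137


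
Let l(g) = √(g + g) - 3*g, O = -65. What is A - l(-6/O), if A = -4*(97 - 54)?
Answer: -11162/65 - 2*√195/65 ≈ -172.15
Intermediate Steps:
A = -172 (A = -4*43 = -172)
l(g) = -3*g + √2*√g (l(g) = √(2*g) - 3*g = √2*√g - 3*g = -3*g + √2*√g)
A - l(-6/O) = -172 - (-(-18)/(-65) + √2*√(-6/(-65))) = -172 - (-(-18)*(-1)/65 + √2*√(-6*(-1/65))) = -172 - (-3*6/65 + √2*√(6/65)) = -172 - (-18/65 + √2*(√390/65)) = -172 - (-18/65 + 2*√195/65) = -172 + (18/65 - 2*√195/65) = -11162/65 - 2*√195/65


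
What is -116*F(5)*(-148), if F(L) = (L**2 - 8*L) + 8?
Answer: -120176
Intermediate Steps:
F(L) = 8 + L**2 - 8*L
-116*F(5)*(-148) = -116*(8 + 5**2 - 8*5)*(-148) = -116*(8 + 25 - 40)*(-148) = -116*(-7)*(-148) = 812*(-148) = -120176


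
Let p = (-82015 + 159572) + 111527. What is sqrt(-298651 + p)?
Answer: I*sqrt(109567) ≈ 331.01*I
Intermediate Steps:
p = 189084 (p = 77557 + 111527 = 189084)
sqrt(-298651 + p) = sqrt(-298651 + 189084) = sqrt(-109567) = I*sqrt(109567)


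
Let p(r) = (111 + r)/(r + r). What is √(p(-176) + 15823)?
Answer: √122534742/88 ≈ 125.79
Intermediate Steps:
p(r) = (111 + r)/(2*r) (p(r) = (111 + r)/((2*r)) = (111 + r)*(1/(2*r)) = (111 + r)/(2*r))
√(p(-176) + 15823) = √((½)*(111 - 176)/(-176) + 15823) = √((½)*(-1/176)*(-65) + 15823) = √(65/352 + 15823) = √(5569761/352) = √122534742/88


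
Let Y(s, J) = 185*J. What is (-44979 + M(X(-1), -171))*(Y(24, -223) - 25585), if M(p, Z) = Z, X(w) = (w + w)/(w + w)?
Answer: 3017826000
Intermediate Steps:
X(w) = 1 (X(w) = (2*w)/((2*w)) = (2*w)*(1/(2*w)) = 1)
(-44979 + M(X(-1), -171))*(Y(24, -223) - 25585) = (-44979 - 171)*(185*(-223) - 25585) = -45150*(-41255 - 25585) = -45150*(-66840) = 3017826000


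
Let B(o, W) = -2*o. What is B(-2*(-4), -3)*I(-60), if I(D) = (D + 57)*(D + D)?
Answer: -5760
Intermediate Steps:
I(D) = 2*D*(57 + D) (I(D) = (57 + D)*(2*D) = 2*D*(57 + D))
B(-2*(-4), -3)*I(-60) = (-(-4)*(-4))*(2*(-60)*(57 - 60)) = (-2*8)*(2*(-60)*(-3)) = -16*360 = -5760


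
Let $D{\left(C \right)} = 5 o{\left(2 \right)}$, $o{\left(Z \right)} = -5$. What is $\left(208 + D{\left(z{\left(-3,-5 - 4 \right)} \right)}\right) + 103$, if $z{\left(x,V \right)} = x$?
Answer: $286$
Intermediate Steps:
$D{\left(C \right)} = -25$ ($D{\left(C \right)} = 5 \left(-5\right) = -25$)
$\left(208 + D{\left(z{\left(-3,-5 - 4 \right)} \right)}\right) + 103 = \left(208 - 25\right) + 103 = 183 + 103 = 286$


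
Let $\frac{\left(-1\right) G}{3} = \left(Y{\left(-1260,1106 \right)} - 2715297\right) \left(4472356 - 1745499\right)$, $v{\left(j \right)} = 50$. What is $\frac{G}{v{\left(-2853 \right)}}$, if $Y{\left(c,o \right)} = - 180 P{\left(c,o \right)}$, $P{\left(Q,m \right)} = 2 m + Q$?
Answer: $\frac{23614502541147}{50} \approx 4.7229 \cdot 10^{11}$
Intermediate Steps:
$P{\left(Q,m \right)} = Q + 2 m$
$Y{\left(c,o \right)} = - 360 o - 180 c$ ($Y{\left(c,o \right)} = - 180 \left(c + 2 o\right) = - 360 o - 180 c$)
$G = 23614502541147$ ($G = - 3 \left(\left(\left(-360\right) 1106 - -226800\right) - 2715297\right) \left(4472356 - 1745499\right) = - 3 \left(\left(-398160 + 226800\right) - 2715297\right) \left(4472356 + \left(-2444904 + 699405\right)\right) = - 3 \left(-171360 - 2715297\right) \left(4472356 - 1745499\right) = - 3 \left(\left(-2886657\right) 2726857\right) = \left(-3\right) \left(-7871500847049\right) = 23614502541147$)
$\frac{G}{v{\left(-2853 \right)}} = \frac{23614502541147}{50}$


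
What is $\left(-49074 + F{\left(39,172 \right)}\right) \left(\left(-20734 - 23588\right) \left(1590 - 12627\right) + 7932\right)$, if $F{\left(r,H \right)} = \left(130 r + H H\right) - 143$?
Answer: $-7124071727298$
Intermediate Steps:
$F{\left(r,H \right)} = -143 + H^{2} + 130 r$ ($F{\left(r,H \right)} = \left(130 r + H^{2}\right) - 143 = \left(H^{2} + 130 r\right) - 143 = -143 + H^{2} + 130 r$)
$\left(-49074 + F{\left(39,172 \right)}\right) \left(\left(-20734 - 23588\right) \left(1590 - 12627\right) + 7932\right) = \left(-49074 + \left(-143 + 172^{2} + 130 \cdot 39\right)\right) \left(\left(-20734 - 23588\right) \left(1590 - 12627\right) + 7932\right) = \left(-49074 + \left(-143 + 29584 + 5070\right)\right) \left(\left(-44322\right) \left(-11037\right) + 7932\right) = \left(-49074 + 34511\right) \left(489181914 + 7932\right) = \left(-14563\right) 489189846 = -7124071727298$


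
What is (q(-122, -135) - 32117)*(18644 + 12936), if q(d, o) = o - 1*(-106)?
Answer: -1015170680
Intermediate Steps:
q(d, o) = 106 + o (q(d, o) = o + 106 = 106 + o)
(q(-122, -135) - 32117)*(18644 + 12936) = ((106 - 135) - 32117)*(18644 + 12936) = (-29 - 32117)*31580 = -32146*31580 = -1015170680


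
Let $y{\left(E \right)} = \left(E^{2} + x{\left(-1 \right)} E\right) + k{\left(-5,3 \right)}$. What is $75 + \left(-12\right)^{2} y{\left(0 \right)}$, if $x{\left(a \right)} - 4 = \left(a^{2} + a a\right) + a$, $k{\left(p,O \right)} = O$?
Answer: $507$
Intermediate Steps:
$x{\left(a \right)} = 4 + a + 2 a^{2}$ ($x{\left(a \right)} = 4 + \left(\left(a^{2} + a a\right) + a\right) = 4 + \left(\left(a^{2} + a^{2}\right) + a\right) = 4 + \left(2 a^{2} + a\right) = 4 + \left(a + 2 a^{2}\right) = 4 + a + 2 a^{2}$)
$y{\left(E \right)} = 3 + E^{2} + 5 E$ ($y{\left(E \right)} = \left(E^{2} + \left(4 - 1 + 2 \left(-1\right)^{2}\right) E\right) + 3 = \left(E^{2} + \left(4 - 1 + 2 \cdot 1\right) E\right) + 3 = \left(E^{2} + \left(4 - 1 + 2\right) E\right) + 3 = \left(E^{2} + 5 E\right) + 3 = 3 + E^{2} + 5 E$)
$75 + \left(-12\right)^{2} y{\left(0 \right)} = 75 + \left(-12\right)^{2} \left(3 + 0^{2} + 5 \cdot 0\right) = 75 + 144 \left(3 + 0 + 0\right) = 75 + 144 \cdot 3 = 75 + 432 = 507$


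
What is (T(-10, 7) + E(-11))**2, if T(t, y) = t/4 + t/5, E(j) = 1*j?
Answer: 961/4 ≈ 240.25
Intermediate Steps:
E(j) = j
T(t, y) = 9*t/20 (T(t, y) = t*(1/4) + t*(1/5) = t/4 + t/5 = 9*t/20)
(T(-10, 7) + E(-11))**2 = ((9/20)*(-10) - 11)**2 = (-9/2 - 11)**2 = (-31/2)**2 = 961/4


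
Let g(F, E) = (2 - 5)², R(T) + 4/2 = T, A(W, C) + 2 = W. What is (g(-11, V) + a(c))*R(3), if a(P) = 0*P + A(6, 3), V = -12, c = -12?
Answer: 13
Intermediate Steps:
A(W, C) = -2 + W
R(T) = -2 + T
a(P) = 4 (a(P) = 0*P + (-2 + 6) = 0 + 4 = 4)
g(F, E) = 9 (g(F, E) = (-3)² = 9)
(g(-11, V) + a(c))*R(3) = (9 + 4)*(-2 + 3) = 13*1 = 13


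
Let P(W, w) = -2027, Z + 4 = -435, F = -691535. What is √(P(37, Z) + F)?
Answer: I*√693562 ≈ 832.8*I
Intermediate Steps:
Z = -439 (Z = -4 - 435 = -439)
√(P(37, Z) + F) = √(-2027 - 691535) = √(-693562) = I*√693562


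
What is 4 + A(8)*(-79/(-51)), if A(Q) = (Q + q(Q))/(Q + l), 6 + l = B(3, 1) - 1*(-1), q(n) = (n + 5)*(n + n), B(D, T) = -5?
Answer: -2776/17 ≈ -163.29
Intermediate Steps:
q(n) = 2*n*(5 + n) (q(n) = (5 + n)*(2*n) = 2*n*(5 + n))
l = -10 (l = -6 + (-5 - 1*(-1)) = -6 + (-5 + 1) = -6 - 4 = -10)
A(Q) = (Q + 2*Q*(5 + Q))/(-10 + Q) (A(Q) = (Q + 2*Q*(5 + Q))/(Q - 10) = (Q + 2*Q*(5 + Q))/(-10 + Q))
4 + A(8)*(-79/(-51)) = 4 + (8*(11 + 2*8)/(-10 + 8))*(-79/(-51)) = 4 + (8*(11 + 16)/(-2))*(-79*(-1/51)) = 4 + (8*(-½)*27)*(79/51) = 4 - 108*79/51 = 4 - 2844/17 = -2776/17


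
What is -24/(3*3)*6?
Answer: -16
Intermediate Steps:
-24/(3*3)*6 = -24/9*6 = -3*8/9*6 = -8/3*6 = -16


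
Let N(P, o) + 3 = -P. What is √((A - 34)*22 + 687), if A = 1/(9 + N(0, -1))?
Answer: 2*I*√129/3 ≈ 7.5719*I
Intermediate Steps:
N(P, o) = -3 - P
A = ⅙ (A = 1/(9 + (-3 - 1*0)) = 1/(9 + (-3 + 0)) = 1/(9 - 3) = 1/6 = ⅙ ≈ 0.16667)
√((A - 34)*22 + 687) = √((⅙ - 34)*22 + 687) = √(-203/6*22 + 687) = √(-2233/3 + 687) = √(-172/3) = 2*I*√129/3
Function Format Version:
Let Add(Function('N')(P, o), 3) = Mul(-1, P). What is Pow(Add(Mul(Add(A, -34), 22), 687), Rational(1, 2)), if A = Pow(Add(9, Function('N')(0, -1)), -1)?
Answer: Mul(Rational(2, 3), I, Pow(129, Rational(1, 2))) ≈ Mul(7.5719, I)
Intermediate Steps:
Function('N')(P, o) = Add(-3, Mul(-1, P))
A = Rational(1, 6) (A = Pow(Add(9, Add(-3, Mul(-1, 0))), -1) = Pow(Add(9, Add(-3, 0)), -1) = Pow(Add(9, -3), -1) = Pow(6, -1) = Rational(1, 6) ≈ 0.16667)
Pow(Add(Mul(Add(A, -34), 22), 687), Rational(1, 2)) = Pow(Add(Mul(Add(Rational(1, 6), -34), 22), 687), Rational(1, 2)) = Pow(Add(Mul(Rational(-203, 6), 22), 687), Rational(1, 2)) = Pow(Add(Rational(-2233, 3), 687), Rational(1, 2)) = Pow(Rational(-172, 3), Rational(1, 2)) = Mul(Rational(2, 3), I, Pow(129, Rational(1, 2)))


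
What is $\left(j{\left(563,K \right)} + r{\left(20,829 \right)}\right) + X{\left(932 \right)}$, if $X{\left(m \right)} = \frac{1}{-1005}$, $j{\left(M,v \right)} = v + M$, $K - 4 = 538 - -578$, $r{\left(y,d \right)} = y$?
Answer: $\frac{1711514}{1005} \approx 1703.0$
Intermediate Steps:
$K = 1120$ ($K = 4 + \left(538 - -578\right) = 4 + \left(538 + 578\right) = 4 + 1116 = 1120$)
$j{\left(M,v \right)} = M + v$
$X{\left(m \right)} = - \frac{1}{1005}$
$\left(j{\left(563,K \right)} + r{\left(20,829 \right)}\right) + X{\left(932 \right)} = \left(\left(563 + 1120\right) + 20\right) - \frac{1}{1005} = \left(1683 + 20\right) - \frac{1}{1005} = 1703 - \frac{1}{1005} = \frac{1711514}{1005}$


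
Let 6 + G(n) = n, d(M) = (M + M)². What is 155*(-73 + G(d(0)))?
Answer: -12245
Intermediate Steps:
d(M) = 4*M² (d(M) = (2*M)² = 4*M²)
G(n) = -6 + n
155*(-73 + G(d(0))) = 155*(-73 + (-6 + 4*0²)) = 155*(-73 + (-6 + 4*0)) = 155*(-73 + (-6 + 0)) = 155*(-73 - 6) = 155*(-79) = -12245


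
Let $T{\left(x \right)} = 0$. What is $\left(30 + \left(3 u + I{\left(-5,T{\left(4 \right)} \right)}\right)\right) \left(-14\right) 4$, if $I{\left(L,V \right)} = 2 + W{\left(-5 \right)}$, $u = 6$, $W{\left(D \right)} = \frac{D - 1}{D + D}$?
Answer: $- \frac{14168}{5} \approx -2833.6$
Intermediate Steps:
$W{\left(D \right)} = \frac{-1 + D}{2 D}$
$I{\left(L,V \right)} = \frac{13}{5}$ ($I{\left(L,V \right)} = 2 + \frac{-1 - 5}{2 \left(-5\right)} = 2 + \frac{1}{2} \left(- \frac{1}{5}\right) \left(-6\right) = 2 + \frac{3}{5} = \frac{13}{5}$)
$\left(30 + \left(3 u + I{\left(-5,T{\left(4 \right)} \right)}\right)\right) \left(-14\right) 4 = \left(30 + \left(3 \cdot 6 + \frac{13}{5}\right)\right) \left(-14\right) 4 = \left(30 + \left(18 + \frac{13}{5}\right)\right) \left(-14\right) 4 = \left(30 + \frac{103}{5}\right) \left(-14\right) 4 = \frac{253}{5} \left(-14\right) 4 = \left(- \frac{3542}{5}\right) 4 = - \frac{14168}{5}$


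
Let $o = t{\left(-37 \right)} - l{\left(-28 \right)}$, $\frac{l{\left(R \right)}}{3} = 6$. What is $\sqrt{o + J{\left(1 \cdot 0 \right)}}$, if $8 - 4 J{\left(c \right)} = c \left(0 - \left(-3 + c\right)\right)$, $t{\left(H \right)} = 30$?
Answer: $\sqrt{14} \approx 3.7417$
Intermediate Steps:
$l{\left(R \right)} = 18$ ($l{\left(R \right)} = 3 \cdot 6 = 18$)
$J{\left(c \right)} = 2 - \frac{c \left(3 - c\right)}{4}$ ($J{\left(c \right)} = 2 - \frac{c \left(0 - \left(-3 + c\right)\right)}{4} = 2 - \frac{c \left(3 - c\right)}{4}$)
$o = 12$ ($o = 30 - 18 = 12$)
$\sqrt{o + J{\left(1 \cdot 0 \right)}} = \sqrt{12 + \left(2 - \frac{3 \cdot 1 \cdot 0}{4} + \frac{\left(1 \cdot 0\right)^{2}}{4}\right)} = \sqrt{12 + \left(2 - 0 + \frac{0^{2}}{4}\right)} = \sqrt{12 + \left(2 + 0 + \frac{1}{4} \cdot 0\right)} = \sqrt{12 + \left(2 + 0 + 0\right)} = \sqrt{12 + 2} = \sqrt{14}$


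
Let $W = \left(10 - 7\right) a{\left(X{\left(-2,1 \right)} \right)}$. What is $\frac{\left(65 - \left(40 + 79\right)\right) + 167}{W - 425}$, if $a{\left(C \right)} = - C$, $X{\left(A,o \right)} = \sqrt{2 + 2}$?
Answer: $- \frac{113}{431} \approx -0.26218$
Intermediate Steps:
$X{\left(A,o \right)} = 2$ ($X{\left(A,o \right)} = \sqrt{4} = 2$)
$W = -6$ ($W = \left(10 - 7\right) \left(\left(-1\right) 2\right) = 3 \left(-2\right) = -6$)
$\frac{\left(65 - \left(40 + 79\right)\right) + 167}{W - 425} = \frac{\left(65 - \left(40 + 79\right)\right) + 167}{-6 - 425} = \frac{\left(65 - 119\right) + 167}{-431} = \left(\left(65 - 119\right) + 167\right) \left(- \frac{1}{431}\right) = \left(-54 + 167\right) \left(- \frac{1}{431}\right) = 113 \left(- \frac{1}{431}\right) = - \frac{113}{431}$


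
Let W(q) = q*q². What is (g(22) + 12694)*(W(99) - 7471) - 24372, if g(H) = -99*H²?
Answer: -33912752188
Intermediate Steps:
W(q) = q³
(g(22) + 12694)*(W(99) - 7471) - 24372 = (-99*22² + 12694)*(99³ - 7471) - 24372 = (-99*484 + 12694)*(970299 - 7471) - 24372 = (-47916 + 12694)*962828 - 24372 = -35222*962828 - 24372 = -33912727816 - 24372 = -33912752188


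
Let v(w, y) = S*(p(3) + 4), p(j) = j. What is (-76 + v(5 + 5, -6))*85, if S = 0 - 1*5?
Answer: -9435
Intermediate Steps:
S = -5 (S = 0 - 5 = -5)
v(w, y) = -35 (v(w, y) = -5*(3 + 4) = -5*7 = -35)
(-76 + v(5 + 5, -6))*85 = (-76 - 35)*85 = -111*85 = -9435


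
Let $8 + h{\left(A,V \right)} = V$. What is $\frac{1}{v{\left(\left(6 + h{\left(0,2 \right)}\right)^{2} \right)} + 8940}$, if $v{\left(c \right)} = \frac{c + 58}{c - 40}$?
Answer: $\frac{20}{178771} \approx 0.00011188$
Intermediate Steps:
$h{\left(A,V \right)} = -8 + V$
$v{\left(c \right)} = \frac{58 + c}{-40 + c}$
$\frac{1}{v{\left(\left(6 + h{\left(0,2 \right)}\right)^{2} \right)} + 8940} = \frac{1}{\frac{58 + \left(6 + \left(-8 + 2\right)\right)^{2}}{-40 + \left(6 + \left(-8 + 2\right)\right)^{2}} + 8940} = \frac{1}{\frac{58 + \left(6 - 6\right)^{2}}{-40 + \left(6 - 6\right)^{2}} + 8940} = \frac{1}{\frac{58 + 0^{2}}{-40 + 0^{2}} + 8940} = \frac{1}{\frac{58 + 0}{-40 + 0} + 8940} = \frac{1}{\frac{1}{-40} \cdot 58 + 8940} = \frac{1}{\left(- \frac{1}{40}\right) 58 + 8940} = \frac{1}{- \frac{29}{20} + 8940} = \frac{1}{\frac{178771}{20}} = \frac{20}{178771}$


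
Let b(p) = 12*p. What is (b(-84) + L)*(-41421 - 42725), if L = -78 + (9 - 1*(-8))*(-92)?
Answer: 222986900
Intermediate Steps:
L = -1642 (L = -78 + (9 + 8)*(-92) = -78 + 17*(-92) = -78 - 1564 = -1642)
(b(-84) + L)*(-41421 - 42725) = (12*(-84) - 1642)*(-41421 - 42725) = (-1008 - 1642)*(-84146) = -2650*(-84146) = 222986900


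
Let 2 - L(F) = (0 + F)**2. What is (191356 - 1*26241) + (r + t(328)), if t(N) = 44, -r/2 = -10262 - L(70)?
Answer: 175887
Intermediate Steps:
L(F) = 2 - F**2 (L(F) = 2 - (0 + F)**2 = 2 - F**2)
r = 10728 (r = -2*(-10262 - (2 - 1*70**2)) = -2*(-10262 - (2 - 1*4900)) = -2*(-10262 - (2 - 4900)) = -2*(-10262 - 1*(-4898)) = -2*(-10262 + 4898) = -2*(-5364) = 10728)
(191356 - 1*26241) + (r + t(328)) = (191356 - 1*26241) + (10728 + 44) = (191356 - 26241) + 10772 = 165115 + 10772 = 175887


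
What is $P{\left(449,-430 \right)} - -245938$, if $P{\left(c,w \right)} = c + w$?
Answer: $245957$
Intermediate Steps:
$P{\left(449,-430 \right)} - -245938 = \left(449 - 430\right) - -245938 = 19 + 245938 = 245957$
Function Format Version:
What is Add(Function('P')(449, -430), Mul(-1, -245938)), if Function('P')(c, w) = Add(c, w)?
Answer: 245957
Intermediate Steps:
Add(Function('P')(449, -430), Mul(-1, -245938)) = Add(Add(449, -430), Mul(-1, -245938)) = Add(19, 245938) = 245957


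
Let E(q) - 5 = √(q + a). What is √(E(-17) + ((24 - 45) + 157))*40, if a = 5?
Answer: 40*√(141 + 2*I*√3) ≈ 475.01 + 5.8342*I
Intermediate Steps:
E(q) = 5 + √(5 + q) (E(q) = 5 + √(q + 5) = 5 + √(5 + q))
√(E(-17) + ((24 - 45) + 157))*40 = √((5 + √(5 - 17)) + ((24 - 45) + 157))*40 = √((5 + √(-12)) + (-21 + 157))*40 = √((5 + 2*I*√3) + 136)*40 = √(141 + 2*I*√3)*40 = 40*√(141 + 2*I*√3)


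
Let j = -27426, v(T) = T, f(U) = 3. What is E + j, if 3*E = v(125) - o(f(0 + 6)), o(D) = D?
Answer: -82156/3 ≈ -27385.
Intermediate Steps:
E = 122/3 (E = (125 - 1*3)/3 = (125 - 3)/3 = (⅓)*122 = 122/3 ≈ 40.667)
E + j = 122/3 - 27426 = -82156/3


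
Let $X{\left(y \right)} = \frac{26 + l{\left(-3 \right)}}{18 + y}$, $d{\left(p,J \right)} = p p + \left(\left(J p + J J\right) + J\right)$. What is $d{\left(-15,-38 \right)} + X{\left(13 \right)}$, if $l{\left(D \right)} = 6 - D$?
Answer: $\frac{68266}{31} \approx 2202.1$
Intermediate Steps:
$d{\left(p,J \right)} = J + J^{2} + p^{2} + J p$ ($d{\left(p,J \right)} = p^{2} + \left(\left(J p + J^{2}\right) + J\right) = p^{2} + \left(\left(J^{2} + J p\right) + J\right) = p^{2} + \left(J + J^{2} + J p\right) = J + J^{2} + p^{2} + J p$)
$X{\left(y \right)} = \frac{35}{18 + y}$ ($X{\left(y \right)} = \frac{26 + \left(6 - -3\right)}{18 + y} = \frac{26 + \left(6 + 3\right)}{18 + y} = \frac{26 + 9}{18 + y} = \frac{35}{18 + y}$)
$d{\left(-15,-38 \right)} + X{\left(13 \right)} = \left(-38 + \left(-38\right)^{2} + \left(-15\right)^{2} - -570\right) + \frac{35}{18 + 13} = \left(-38 + 1444 + 225 + 570\right) + \frac{35}{31} = 2201 + 35 \cdot \frac{1}{31} = 2201 + \frac{35}{31} = \frac{68266}{31}$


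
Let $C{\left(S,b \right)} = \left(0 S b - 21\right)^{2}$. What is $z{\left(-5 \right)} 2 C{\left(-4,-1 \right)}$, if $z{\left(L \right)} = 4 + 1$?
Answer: $4410$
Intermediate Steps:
$z{\left(L \right)} = 5$
$C{\left(S,b \right)} = 441$ ($C{\left(S,b \right)} = \left(0 b - 21\right)^{2} = \left(0 - 21\right)^{2} = \left(-21\right)^{2} = 441$)
$z{\left(-5 \right)} 2 C{\left(-4,-1 \right)} = 5 \cdot 2 \cdot 441 = 10 \cdot 441 = 4410$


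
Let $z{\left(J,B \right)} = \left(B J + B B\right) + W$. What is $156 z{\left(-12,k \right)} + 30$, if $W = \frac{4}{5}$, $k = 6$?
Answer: $- \frac{27306}{5} \approx -5461.2$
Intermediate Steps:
$W = \frac{4}{5}$ ($W = 4 \cdot \frac{1}{5} = \frac{4}{5} \approx 0.8$)
$z{\left(J,B \right)} = \frac{4}{5} + B^{2} + B J$ ($z{\left(J,B \right)} = \left(B J + B B\right) + \frac{4}{5} = \left(B J + B^{2}\right) + \frac{4}{5} = \left(B^{2} + B J\right) + \frac{4}{5} = \frac{4}{5} + B^{2} + B J$)
$156 z{\left(-12,k \right)} + 30 = 156 \left(\frac{4}{5} + 6^{2} + 6 \left(-12\right)\right) + 30 = 156 \left(\frac{4}{5} + 36 - 72\right) + 30 = 156 \left(- \frac{176}{5}\right) + 30 = - \frac{27456}{5} + 30 = - \frac{27306}{5}$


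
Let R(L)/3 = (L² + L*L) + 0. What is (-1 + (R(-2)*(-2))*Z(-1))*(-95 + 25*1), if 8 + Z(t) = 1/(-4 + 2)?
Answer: -28490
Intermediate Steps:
Z(t) = -17/2 (Z(t) = -8 + 1/(-4 + 2) = -8 + 1/(-2) = -8 - ½ = -17/2)
R(L) = 6*L² (R(L) = 3*((L² + L*L) + 0) = 3*((L² + L²) + 0) = 3*(2*L² + 0) = 3*(2*L²) = 6*L²)
(-1 + (R(-2)*(-2))*Z(-1))*(-95 + 25*1) = (-1 + ((6*(-2)²)*(-2))*(-17/2))*(-95 + 25*1) = (-1 + ((6*4)*(-2))*(-17/2))*(-95 + 25) = (-1 + (24*(-2))*(-17/2))*(-70) = (-1 - 48*(-17/2))*(-70) = (-1 + 408)*(-70) = 407*(-70) = -28490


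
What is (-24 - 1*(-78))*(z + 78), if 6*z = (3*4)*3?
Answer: 4536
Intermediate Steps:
z = 6 (z = ((3*4)*3)/6 = (12*3)/6 = (⅙)*36 = 6)
(-24 - 1*(-78))*(z + 78) = (-24 - 1*(-78))*(6 + 78) = (-24 + 78)*84 = 54*84 = 4536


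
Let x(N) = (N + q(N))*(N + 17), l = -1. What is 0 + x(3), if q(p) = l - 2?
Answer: 0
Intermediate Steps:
q(p) = -3 (q(p) = -1 - 2 = -3)
x(N) = (-3 + N)*(17 + N) (x(N) = (N - 3)*(N + 17) = (-3 + N)*(17 + N))
0 + x(3) = 0 + (-51 + 3² + 14*3) = 0 + (-51 + 9 + 42) = 0 + 0 = 0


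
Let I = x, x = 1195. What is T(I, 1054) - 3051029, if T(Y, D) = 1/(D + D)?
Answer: -6431569131/2108 ≈ -3.0510e+6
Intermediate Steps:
I = 1195
T(Y, D) = 1/(2*D)
T(I, 1054) - 3051029 = (½)/1054 - 3051029 = (½)*(1/1054) - 3051029 = 1/2108 - 3051029 = -6431569131/2108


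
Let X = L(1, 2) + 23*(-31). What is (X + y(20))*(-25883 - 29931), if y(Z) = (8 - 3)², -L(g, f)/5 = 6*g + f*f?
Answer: 41190732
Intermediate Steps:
L(g, f) = -30*g - 5*f² (L(g, f) = -5*(6*g + f*f) = -5*(6*g + f²) = -5*(f² + 6*g) = -30*g - 5*f²)
X = -763 (X = (-30*1 - 5*2²) + 23*(-31) = (-30 - 5*4) - 713 = (-30 - 20) - 713 = -50 - 713 = -763)
y(Z) = 25 (y(Z) = 5² = 25)
(X + y(20))*(-25883 - 29931) = (-763 + 25)*(-25883 - 29931) = -738*(-55814) = 41190732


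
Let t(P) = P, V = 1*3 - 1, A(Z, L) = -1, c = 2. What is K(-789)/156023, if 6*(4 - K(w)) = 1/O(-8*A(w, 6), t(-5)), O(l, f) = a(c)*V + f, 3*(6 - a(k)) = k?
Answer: 135/5304782 ≈ 2.5449e-5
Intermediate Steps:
V = 2 (V = 3 - 1 = 2)
a(k) = 6 - k/3
O(l, f) = 32/3 + f (O(l, f) = (6 - ⅓*2)*2 + f = (6 - ⅔)*2 + f = (16/3)*2 + f = 32/3 + f)
K(w) = 135/34 (K(w) = 4 - 1/(6*(32/3 - 5)) = 4 - 1/(6*17/3) = 4 - ⅙*3/17 = 4 - 1/34 = 135/34)
K(-789)/156023 = (135/34)/156023 = (135/34)*(1/156023) = 135/5304782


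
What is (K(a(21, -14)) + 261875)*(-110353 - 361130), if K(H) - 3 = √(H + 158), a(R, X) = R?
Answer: -123471025074 - 471483*√179 ≈ -1.2348e+11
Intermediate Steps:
K(H) = 3 + √(158 + H) (K(H) = 3 + √(H + 158) = 3 + √(158 + H))
(K(a(21, -14)) + 261875)*(-110353 - 361130) = ((3 + √(158 + 21)) + 261875)*(-110353 - 361130) = ((3 + √179) + 261875)*(-471483) = (261878 + √179)*(-471483) = -123471025074 - 471483*√179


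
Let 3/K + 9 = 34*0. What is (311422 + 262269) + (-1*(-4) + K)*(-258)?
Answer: 572745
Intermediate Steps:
K = -1/3 (K = 3/(-9 + 34*0) = 3/(-9 + 0) = 3/(-9) = 3*(-1/9) = -1/3 ≈ -0.33333)
(311422 + 262269) + (-1*(-4) + K)*(-258) = (311422 + 262269) + (-1*(-4) - 1/3)*(-258) = 573691 + (4 - 1/3)*(-258) = 573691 + (11/3)*(-258) = 573691 - 946 = 572745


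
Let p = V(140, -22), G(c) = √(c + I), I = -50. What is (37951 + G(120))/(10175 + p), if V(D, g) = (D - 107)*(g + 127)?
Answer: 37951/13640 + √70/13640 ≈ 2.7829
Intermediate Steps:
G(c) = √(-50 + c) (G(c) = √(c - 50) = √(-50 + c))
V(D, g) = (-107 + D)*(127 + g)
p = 3465 (p = -13589 - 107*(-22) + 127*140 + 140*(-22) = -13589 + 2354 + 17780 - 3080 = 3465)
(37951 + G(120))/(10175 + p) = (37951 + √(-50 + 120))/(10175 + 3465) = (37951 + √70)/13640 = (37951 + √70)*(1/13640) = 37951/13640 + √70/13640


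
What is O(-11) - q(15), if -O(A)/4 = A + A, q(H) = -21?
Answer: 109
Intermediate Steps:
O(A) = -8*A (O(A) = -4*(A + A) = -8*A)
O(-11) - q(15) = -8*(-11) - 1*(-21) = 88 + 21 = 109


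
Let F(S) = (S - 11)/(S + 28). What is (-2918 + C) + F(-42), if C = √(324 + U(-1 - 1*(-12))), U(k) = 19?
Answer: -40799/14 + 7*√7 ≈ -2895.7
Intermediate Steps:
F(S) = (-11 + S)/(28 + S)
C = 7*√7 (C = √(324 + 19) = √343 = 7*√7 ≈ 18.520)
(-2918 + C) + F(-42) = (-2918 + 7*√7) + (-11 - 42)/(28 - 42) = (-2918 + 7*√7) - 53/(-14) = (-2918 + 7*√7) - 1/14*(-53) = (-2918 + 7*√7) + 53/14 = -40799/14 + 7*√7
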